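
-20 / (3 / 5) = -100 / 3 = -33.33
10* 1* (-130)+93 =-1207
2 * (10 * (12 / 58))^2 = 7200 / 841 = 8.56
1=1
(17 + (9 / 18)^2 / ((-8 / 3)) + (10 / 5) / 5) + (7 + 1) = 4049 / 160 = 25.31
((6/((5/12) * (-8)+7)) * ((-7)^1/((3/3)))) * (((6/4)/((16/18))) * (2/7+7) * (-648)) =1003833/11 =91257.55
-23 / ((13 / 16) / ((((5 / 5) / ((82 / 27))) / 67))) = -4968 / 35711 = -0.14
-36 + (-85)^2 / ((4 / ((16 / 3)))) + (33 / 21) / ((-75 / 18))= 5038402 / 525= 9596.96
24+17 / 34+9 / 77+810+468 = 200603 / 154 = 1302.62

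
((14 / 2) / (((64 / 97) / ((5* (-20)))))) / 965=-3395 / 3088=-1.10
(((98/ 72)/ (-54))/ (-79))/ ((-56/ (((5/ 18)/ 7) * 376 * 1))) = -235/ 2764368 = -0.00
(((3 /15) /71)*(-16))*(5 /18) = -8 /639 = -0.01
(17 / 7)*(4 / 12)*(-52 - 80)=-748 / 7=-106.86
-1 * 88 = -88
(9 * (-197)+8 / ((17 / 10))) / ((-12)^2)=-12.28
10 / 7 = 1.43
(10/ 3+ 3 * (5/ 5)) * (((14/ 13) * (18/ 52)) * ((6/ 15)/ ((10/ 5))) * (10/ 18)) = 133/ 507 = 0.26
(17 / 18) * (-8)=-68 / 9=-7.56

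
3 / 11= 0.27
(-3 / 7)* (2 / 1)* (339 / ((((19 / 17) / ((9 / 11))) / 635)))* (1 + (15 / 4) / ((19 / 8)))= -1383292890 / 3971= -348348.75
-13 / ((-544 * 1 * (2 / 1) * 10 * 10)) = 13 / 108800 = 0.00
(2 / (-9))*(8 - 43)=70 / 9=7.78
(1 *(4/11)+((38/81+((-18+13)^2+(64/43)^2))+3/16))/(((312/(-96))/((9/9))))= -744269881/85667868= -8.69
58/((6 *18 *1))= 29/54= 0.54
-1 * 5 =-5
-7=-7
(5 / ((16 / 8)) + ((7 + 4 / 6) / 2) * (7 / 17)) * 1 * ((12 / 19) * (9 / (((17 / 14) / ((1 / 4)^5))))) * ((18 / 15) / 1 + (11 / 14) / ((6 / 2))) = 11973 / 439280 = 0.03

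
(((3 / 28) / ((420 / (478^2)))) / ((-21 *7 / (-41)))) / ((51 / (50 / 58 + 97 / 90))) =11857348543 / 19175826600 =0.62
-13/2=-6.50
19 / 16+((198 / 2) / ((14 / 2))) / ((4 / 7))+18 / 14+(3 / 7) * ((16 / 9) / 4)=9211 / 336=27.41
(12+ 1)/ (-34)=-13/ 34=-0.38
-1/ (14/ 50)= -25/ 7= -3.57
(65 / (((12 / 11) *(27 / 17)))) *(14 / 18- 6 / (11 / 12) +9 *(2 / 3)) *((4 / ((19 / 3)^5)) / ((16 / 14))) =177905 / 59426376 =0.00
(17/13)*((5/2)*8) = 340/13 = 26.15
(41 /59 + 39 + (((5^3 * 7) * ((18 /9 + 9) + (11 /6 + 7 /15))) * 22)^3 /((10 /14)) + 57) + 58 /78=54061958994002558581 /2301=23494984352021972.44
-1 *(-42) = 42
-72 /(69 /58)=-60.52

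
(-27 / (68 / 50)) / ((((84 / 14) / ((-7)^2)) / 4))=-11025 / 17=-648.53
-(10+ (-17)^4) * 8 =-668248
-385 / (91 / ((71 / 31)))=-3905 / 403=-9.69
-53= -53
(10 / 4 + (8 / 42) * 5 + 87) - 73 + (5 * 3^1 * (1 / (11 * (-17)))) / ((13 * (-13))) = 23165629 / 1327326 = 17.45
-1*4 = -4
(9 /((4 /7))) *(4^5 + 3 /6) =16135.88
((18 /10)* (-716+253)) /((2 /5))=-4167 /2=-2083.50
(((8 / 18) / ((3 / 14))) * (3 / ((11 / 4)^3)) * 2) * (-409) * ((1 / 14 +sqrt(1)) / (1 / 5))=-5235200 / 3993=-1311.09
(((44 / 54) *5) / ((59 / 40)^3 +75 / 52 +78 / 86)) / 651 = 3935360000 / 3495271891797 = 0.00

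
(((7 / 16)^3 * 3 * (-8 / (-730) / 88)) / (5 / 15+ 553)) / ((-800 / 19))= -0.00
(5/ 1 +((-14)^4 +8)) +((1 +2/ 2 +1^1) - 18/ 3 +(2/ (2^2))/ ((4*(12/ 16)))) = 230557/ 6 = 38426.17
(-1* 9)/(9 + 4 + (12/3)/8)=-2/3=-0.67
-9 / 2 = -4.50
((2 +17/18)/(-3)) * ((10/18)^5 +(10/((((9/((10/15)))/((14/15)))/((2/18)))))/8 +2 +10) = -18875420/1594323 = -11.84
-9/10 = -0.90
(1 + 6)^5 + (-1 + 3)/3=50423/3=16807.67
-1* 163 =-163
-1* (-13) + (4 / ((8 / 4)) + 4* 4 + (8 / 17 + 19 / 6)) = 3533 / 102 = 34.64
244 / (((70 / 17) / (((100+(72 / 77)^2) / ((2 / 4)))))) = 2480852432 / 207515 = 11955.05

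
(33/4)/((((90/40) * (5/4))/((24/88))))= 4/5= 0.80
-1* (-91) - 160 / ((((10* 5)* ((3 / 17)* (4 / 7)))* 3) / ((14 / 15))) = 81.13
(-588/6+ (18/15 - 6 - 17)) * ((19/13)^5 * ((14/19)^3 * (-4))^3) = 792061889511424/241936375265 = 3273.84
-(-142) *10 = 1420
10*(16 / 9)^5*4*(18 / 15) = 16777216 / 19683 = 852.37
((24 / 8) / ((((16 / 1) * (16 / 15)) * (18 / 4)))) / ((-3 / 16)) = -5 / 24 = -0.21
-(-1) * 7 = 7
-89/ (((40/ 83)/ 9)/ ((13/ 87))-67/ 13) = 18.56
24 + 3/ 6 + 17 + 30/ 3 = 103/ 2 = 51.50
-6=-6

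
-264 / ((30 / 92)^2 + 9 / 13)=-2420704 / 7323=-330.56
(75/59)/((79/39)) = 2925/4661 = 0.63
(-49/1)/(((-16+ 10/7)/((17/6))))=343/36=9.53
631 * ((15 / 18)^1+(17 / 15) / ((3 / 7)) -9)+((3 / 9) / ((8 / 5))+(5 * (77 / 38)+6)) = -23722367 / 6840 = -3468.18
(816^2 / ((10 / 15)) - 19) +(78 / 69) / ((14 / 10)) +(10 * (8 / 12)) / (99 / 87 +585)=4099950665305 / 4105017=998765.82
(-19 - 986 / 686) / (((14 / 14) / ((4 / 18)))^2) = -28040 / 27783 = -1.01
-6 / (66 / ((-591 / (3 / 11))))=197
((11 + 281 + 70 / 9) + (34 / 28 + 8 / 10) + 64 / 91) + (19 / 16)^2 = 318590231 / 1048320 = 303.91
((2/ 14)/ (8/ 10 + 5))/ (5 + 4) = 5/ 1827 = 0.00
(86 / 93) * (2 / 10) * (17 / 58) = 731 / 13485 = 0.05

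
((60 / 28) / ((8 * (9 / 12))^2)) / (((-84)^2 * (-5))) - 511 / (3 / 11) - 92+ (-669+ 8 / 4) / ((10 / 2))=-6220626053 / 2963520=-2099.07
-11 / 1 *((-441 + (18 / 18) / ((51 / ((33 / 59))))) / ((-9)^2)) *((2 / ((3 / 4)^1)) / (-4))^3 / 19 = -38923456 / 41677659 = -0.93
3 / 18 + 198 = 1189 / 6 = 198.17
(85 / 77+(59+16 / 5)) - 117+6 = -18363 / 385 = -47.70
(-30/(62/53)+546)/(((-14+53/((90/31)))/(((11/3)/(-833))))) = -5323230/9890209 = -0.54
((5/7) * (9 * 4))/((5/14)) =72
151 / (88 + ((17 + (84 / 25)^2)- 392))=-0.55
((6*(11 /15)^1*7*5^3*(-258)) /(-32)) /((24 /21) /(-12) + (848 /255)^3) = 28822989628125 /34060376752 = 846.23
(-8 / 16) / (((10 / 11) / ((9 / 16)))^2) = -9801 / 51200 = -0.19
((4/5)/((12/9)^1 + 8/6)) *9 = 27/10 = 2.70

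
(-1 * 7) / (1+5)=-7 / 6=-1.17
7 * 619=4333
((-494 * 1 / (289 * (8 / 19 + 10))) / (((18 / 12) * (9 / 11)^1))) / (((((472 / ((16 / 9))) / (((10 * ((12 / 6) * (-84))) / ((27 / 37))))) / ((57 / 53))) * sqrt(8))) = 1847540240 * sqrt(2) / 5929195383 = 0.44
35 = 35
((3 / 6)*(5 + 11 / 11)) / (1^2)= 3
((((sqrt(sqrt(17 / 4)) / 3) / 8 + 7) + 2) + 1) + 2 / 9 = 17^(1 / 4) * sqrt(2) / 48 + 92 / 9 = 10.28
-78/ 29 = -2.69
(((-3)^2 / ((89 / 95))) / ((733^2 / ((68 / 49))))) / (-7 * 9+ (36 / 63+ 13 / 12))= -697680 / 1724869085191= -0.00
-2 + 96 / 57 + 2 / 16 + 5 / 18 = 119 / 1368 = 0.09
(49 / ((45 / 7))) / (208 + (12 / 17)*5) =5831 / 161820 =0.04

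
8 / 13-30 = -382 / 13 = -29.38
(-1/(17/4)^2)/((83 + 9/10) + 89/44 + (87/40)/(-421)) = -2963840/4599541641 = -0.00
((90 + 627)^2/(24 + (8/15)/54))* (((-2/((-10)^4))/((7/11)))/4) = -41641209/24752000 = -1.68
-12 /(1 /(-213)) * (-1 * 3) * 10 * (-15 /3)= 383400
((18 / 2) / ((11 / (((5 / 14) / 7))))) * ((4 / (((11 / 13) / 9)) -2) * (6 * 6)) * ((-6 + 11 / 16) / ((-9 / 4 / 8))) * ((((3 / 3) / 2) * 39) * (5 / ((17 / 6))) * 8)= 1878552000 / 5929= 316841.29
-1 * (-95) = 95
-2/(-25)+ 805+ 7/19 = 382588/475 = 805.45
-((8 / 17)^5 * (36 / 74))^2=-347892350976 / 2759895649714681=-0.00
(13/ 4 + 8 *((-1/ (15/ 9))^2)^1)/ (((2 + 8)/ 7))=4291/ 1000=4.29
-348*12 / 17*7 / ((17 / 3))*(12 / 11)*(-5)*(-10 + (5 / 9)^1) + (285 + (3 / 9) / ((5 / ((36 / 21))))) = -100445927 / 6545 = -15346.97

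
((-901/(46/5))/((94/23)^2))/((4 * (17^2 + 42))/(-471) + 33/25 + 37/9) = -3660199875/1635614288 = -2.24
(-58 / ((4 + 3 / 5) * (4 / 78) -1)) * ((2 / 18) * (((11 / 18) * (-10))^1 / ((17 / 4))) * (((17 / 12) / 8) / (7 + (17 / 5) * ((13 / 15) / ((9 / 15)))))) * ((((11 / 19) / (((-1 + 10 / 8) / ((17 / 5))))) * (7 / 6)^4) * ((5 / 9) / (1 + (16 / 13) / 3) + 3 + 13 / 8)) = -5607005779375 / 424779365376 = -13.20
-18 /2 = -9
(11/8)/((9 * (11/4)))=1/18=0.06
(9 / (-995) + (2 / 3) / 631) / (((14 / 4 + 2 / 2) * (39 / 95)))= -571786 / 132224157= -0.00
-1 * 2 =-2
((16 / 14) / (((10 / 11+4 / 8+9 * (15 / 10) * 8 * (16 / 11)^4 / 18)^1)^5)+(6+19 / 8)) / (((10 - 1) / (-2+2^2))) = 182187785666369516419203553217665 / 97891943796847626338858859066636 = 1.86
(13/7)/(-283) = -13/1981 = -0.01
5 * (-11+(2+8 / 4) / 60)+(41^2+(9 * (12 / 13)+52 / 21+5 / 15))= 149008 / 91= 1637.45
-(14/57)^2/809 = -196/2628441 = -0.00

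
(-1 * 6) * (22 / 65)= -2.03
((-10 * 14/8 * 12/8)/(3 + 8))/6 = -35/88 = -0.40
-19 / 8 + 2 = -3 / 8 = -0.38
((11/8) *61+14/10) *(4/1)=341.10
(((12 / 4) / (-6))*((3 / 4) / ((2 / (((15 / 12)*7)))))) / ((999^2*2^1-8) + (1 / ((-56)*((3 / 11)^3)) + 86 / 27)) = -0.00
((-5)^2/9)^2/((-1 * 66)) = -625/5346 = -0.12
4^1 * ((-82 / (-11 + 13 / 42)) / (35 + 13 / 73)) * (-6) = -251412 / 48043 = -5.23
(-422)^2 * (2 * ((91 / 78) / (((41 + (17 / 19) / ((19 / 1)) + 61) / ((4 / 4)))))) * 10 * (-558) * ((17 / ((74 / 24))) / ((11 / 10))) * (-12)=1205328929011200 / 881969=1366634120.94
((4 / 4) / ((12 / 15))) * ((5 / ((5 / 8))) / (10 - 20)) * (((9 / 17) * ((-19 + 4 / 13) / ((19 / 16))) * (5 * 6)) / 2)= 524880 / 4199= 125.00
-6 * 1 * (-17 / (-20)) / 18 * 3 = -17 / 20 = -0.85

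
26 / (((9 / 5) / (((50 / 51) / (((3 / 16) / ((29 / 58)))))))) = 52000 / 1377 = 37.76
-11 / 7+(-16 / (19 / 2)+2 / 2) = -2.26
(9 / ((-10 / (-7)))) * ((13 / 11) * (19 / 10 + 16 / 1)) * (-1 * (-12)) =439803 / 275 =1599.28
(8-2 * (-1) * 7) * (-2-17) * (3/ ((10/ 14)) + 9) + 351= -25833/ 5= -5166.60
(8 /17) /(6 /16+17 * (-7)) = -64 /16133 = -0.00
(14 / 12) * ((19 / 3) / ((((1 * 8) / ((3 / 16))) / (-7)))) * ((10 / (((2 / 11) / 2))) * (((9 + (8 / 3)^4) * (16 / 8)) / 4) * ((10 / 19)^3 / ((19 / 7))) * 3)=-11377953125 / 17778528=-639.98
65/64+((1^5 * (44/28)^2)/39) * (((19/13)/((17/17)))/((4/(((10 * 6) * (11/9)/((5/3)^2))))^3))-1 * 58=-2012558731/66248000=-30.38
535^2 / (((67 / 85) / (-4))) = -97316500 / 67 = -1452485.07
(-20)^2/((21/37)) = 14800/21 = 704.76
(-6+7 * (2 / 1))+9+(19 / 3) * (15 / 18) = 22.28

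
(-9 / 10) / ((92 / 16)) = -18 / 115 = -0.16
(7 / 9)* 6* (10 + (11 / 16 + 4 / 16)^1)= 1225 / 24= 51.04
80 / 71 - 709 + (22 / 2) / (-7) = -352594 / 497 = -709.44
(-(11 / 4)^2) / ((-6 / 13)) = 1573 / 96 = 16.39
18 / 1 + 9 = 27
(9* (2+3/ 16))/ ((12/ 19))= 1995/ 64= 31.17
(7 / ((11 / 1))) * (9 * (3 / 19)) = 189 / 209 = 0.90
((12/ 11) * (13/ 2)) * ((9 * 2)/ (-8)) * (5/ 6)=-585/ 44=-13.30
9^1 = 9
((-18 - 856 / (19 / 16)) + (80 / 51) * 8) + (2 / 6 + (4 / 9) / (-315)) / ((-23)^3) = -8091909549013 / 11141382735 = -726.29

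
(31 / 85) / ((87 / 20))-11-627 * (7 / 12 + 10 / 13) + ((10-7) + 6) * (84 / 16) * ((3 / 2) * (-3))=-164829049 / 153816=-1071.60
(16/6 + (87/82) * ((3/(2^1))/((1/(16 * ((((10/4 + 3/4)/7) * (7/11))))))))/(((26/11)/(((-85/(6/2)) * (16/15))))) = -1875032/14391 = -130.29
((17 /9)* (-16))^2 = 73984 /81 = 913.38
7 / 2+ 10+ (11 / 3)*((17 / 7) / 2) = 377 / 21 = 17.95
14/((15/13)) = 182/15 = 12.13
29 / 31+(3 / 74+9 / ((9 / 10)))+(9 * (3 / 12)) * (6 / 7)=103611 / 8029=12.90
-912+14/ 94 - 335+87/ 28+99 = -1506483/ 1316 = -1144.74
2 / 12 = 1 / 6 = 0.17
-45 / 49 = -0.92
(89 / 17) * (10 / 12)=445 / 102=4.36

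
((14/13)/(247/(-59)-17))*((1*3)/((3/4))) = -1652/8125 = -0.20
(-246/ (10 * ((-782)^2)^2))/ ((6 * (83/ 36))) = -369/ 77597032534520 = -0.00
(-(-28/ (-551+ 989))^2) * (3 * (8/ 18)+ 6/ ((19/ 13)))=-60760/ 2733777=-0.02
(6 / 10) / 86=3 / 430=0.01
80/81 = 0.99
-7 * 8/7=-8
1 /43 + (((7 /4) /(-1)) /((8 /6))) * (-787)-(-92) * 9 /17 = 12651173 /11696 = 1081.67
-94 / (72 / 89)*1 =-4183 / 36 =-116.19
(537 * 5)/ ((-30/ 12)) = -1074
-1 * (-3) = 3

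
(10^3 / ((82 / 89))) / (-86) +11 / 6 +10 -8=-92951 / 10578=-8.79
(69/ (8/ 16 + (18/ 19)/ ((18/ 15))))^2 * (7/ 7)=6874884/ 2401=2863.34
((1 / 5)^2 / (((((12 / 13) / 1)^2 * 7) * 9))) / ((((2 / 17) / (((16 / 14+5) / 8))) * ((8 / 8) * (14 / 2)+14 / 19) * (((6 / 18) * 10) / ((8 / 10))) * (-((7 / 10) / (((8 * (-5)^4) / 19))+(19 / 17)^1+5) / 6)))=-199515485 / 1348987895388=-0.00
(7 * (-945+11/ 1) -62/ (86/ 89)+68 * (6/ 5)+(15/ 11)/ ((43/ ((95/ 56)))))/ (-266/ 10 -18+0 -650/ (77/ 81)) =863576211/ 96464824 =8.95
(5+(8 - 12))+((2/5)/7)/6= 106/105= 1.01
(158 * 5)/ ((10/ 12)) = 948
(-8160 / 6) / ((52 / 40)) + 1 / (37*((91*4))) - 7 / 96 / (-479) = -161974006535 / 154828128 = -1046.15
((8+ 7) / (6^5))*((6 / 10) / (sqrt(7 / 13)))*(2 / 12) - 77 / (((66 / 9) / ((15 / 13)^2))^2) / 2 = -3189375 / 2513368+ sqrt(91) / 36288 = -1.27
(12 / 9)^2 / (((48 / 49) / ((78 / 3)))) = 1274 / 27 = 47.19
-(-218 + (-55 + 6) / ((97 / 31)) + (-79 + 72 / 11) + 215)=97219 / 1067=91.11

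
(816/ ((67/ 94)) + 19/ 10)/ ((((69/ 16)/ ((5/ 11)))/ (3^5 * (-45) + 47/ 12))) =-201563842298/ 152559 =-1321218.95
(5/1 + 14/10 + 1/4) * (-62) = -4123/10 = -412.30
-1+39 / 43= -4 / 43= -0.09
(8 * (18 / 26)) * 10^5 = 7200000 / 13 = 553846.15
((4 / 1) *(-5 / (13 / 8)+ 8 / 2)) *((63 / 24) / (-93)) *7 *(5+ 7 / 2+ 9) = -5145 / 403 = -12.77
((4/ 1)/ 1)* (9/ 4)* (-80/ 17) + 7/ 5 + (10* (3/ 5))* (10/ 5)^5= 12839/ 85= 151.05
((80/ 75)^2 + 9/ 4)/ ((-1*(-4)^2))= -3049/ 14400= -0.21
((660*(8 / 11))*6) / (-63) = -320 / 7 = -45.71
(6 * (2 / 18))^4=16 / 81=0.20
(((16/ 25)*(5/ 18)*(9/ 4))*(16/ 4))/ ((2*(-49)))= -4/ 245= -0.02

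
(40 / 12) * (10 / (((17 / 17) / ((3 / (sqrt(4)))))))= 50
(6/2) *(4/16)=3/4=0.75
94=94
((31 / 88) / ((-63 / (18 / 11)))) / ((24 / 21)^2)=-217 / 30976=-0.01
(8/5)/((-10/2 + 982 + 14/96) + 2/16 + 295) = 384/305345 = 0.00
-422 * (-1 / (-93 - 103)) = -211 / 98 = -2.15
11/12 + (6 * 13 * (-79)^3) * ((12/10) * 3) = -8306721017/60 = -138445350.28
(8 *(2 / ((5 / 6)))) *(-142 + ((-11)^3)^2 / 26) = 84857712 / 65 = 1305503.26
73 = 73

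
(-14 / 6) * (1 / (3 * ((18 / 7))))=-49 / 162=-0.30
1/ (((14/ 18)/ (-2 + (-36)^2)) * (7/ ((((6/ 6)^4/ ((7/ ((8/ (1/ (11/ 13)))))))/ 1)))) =1024848/ 4459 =229.84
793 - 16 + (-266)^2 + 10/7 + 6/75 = 12518539/175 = 71534.51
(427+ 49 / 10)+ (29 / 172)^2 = 63890853 / 147920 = 431.93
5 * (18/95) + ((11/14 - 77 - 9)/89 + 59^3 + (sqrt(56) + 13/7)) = 2 * sqrt(14) + 4862186173/23674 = 205388.33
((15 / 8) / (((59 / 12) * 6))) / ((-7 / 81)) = -1215 / 1652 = -0.74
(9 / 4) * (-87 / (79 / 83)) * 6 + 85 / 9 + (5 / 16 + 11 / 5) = -69508009 / 56880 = -1222.01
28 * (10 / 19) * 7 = 1960 / 19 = 103.16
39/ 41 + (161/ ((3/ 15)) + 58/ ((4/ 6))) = 36611/ 41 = 892.95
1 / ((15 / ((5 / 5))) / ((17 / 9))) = 17 / 135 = 0.13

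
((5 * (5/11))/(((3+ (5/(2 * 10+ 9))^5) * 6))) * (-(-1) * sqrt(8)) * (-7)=-3589451075 * sqrt(2)/2030706876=-2.50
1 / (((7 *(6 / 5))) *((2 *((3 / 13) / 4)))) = 1.03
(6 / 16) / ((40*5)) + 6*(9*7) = 604803 / 1600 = 378.00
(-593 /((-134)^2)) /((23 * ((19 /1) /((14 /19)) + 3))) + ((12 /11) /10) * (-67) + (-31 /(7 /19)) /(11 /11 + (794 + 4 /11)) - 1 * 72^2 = -111937091664315829 /21561962031610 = -5191.41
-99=-99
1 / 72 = 0.01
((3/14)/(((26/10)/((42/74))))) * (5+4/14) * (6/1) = 135/91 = 1.48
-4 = -4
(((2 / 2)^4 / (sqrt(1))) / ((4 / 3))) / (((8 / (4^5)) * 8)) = 12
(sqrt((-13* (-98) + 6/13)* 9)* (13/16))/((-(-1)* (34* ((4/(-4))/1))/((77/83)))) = -2.37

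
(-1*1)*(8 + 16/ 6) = -10.67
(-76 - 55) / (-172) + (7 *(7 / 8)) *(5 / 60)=5251 / 4128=1.27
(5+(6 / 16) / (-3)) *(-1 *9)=-351 / 8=-43.88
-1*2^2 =-4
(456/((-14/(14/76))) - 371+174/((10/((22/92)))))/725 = -2957/5750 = -0.51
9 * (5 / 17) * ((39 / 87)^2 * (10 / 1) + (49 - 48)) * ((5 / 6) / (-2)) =-189825 / 57188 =-3.32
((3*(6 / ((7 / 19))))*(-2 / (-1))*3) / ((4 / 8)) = 4104 / 7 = 586.29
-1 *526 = -526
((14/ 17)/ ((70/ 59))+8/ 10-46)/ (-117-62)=0.25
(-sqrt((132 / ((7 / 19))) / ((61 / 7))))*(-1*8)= 16*sqrt(38247) / 61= 51.30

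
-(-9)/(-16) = -9/16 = -0.56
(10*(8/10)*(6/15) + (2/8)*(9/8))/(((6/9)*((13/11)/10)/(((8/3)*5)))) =30635/52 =589.13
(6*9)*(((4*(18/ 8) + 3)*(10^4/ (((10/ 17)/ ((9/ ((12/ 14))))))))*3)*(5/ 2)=867510000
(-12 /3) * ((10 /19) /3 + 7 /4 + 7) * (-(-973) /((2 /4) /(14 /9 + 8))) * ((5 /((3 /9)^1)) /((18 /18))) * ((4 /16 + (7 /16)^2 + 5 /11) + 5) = -642553948225 /10944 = -58712897.32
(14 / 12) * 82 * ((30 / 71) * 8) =22960 / 71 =323.38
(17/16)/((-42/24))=-17/28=-0.61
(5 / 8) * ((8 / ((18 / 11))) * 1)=55 / 18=3.06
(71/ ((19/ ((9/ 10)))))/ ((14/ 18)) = 5751/ 1330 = 4.32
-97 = -97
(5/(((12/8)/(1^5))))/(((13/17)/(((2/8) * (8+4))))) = 13.08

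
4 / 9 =0.44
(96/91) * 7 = 96/13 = 7.38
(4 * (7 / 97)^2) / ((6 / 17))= 1666 / 28227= 0.06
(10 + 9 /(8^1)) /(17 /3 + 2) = 267 /184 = 1.45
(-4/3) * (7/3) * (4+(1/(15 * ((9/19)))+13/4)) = -27937/1215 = -22.99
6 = 6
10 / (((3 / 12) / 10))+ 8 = 408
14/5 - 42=-196/5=-39.20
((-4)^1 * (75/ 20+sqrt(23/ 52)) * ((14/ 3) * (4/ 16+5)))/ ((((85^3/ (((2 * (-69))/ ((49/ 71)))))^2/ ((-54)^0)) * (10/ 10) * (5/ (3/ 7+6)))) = -1296010854/ 25872456771875 - 864007236 * sqrt(299)/ 1681709690171875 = -0.00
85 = 85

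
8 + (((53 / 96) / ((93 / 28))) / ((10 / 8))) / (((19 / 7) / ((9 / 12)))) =568037 / 70680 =8.04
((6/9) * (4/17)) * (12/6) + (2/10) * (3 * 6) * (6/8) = 1537/510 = 3.01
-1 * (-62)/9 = 62/9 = 6.89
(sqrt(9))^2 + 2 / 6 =28 / 3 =9.33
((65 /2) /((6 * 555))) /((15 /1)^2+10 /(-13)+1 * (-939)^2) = 169 /15271763616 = 0.00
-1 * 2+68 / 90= -56 / 45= -1.24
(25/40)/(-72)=-0.01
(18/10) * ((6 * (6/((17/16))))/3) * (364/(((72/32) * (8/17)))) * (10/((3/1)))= 23296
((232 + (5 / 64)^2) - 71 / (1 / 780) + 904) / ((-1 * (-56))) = -222183399 / 229376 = -968.64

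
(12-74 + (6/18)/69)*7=-89831/207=-433.97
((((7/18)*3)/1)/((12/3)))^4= 2401/331776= 0.01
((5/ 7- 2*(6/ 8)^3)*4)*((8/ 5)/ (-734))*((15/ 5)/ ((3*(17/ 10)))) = 29/ 43673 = 0.00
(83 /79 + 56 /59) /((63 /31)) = 96317 /97881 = 0.98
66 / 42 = 11 / 7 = 1.57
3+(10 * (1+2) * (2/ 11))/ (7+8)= 3.36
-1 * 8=-8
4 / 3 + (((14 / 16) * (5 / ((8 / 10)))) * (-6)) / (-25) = 127 / 48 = 2.65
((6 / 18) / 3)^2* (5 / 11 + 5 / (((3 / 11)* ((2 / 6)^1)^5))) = 49010 / 891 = 55.01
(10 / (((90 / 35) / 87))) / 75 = 203 / 45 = 4.51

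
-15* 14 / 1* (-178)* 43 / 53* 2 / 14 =229620 / 53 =4332.45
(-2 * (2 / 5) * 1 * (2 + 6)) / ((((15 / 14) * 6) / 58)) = -12992 / 225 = -57.74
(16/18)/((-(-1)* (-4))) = -0.22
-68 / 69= -0.99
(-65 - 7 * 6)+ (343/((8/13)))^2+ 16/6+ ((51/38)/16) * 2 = 1132932821/3648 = 310562.73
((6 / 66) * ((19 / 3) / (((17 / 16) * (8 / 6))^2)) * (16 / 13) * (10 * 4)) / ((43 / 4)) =2334720 / 1777061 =1.31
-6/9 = -2/3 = -0.67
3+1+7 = 11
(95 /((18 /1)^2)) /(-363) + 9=1058413 /117612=9.00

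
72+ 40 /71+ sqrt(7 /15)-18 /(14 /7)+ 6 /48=sqrt(105) /15+ 36175 /568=64.37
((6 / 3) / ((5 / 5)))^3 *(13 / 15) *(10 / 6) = 104 / 9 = 11.56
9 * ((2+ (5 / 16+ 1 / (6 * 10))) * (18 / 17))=15093 / 680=22.20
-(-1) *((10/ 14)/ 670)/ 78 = 1/ 73164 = 0.00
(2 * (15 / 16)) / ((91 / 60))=225 / 182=1.24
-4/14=-2/7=-0.29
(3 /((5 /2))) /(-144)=-1 /120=-0.01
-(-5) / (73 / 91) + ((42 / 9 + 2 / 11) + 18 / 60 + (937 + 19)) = 23304217 / 24090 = 967.38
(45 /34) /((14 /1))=45 /476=0.09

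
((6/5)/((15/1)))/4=1/50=0.02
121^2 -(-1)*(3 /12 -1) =58561 /4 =14640.25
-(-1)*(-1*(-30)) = 30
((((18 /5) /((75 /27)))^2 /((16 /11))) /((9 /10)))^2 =64304361 /39062500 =1.65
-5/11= -0.45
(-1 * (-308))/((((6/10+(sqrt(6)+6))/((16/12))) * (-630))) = -968/8451+440 * sqrt(6)/25353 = -0.07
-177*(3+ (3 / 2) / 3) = -1239 / 2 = -619.50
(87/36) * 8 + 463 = 1447/3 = 482.33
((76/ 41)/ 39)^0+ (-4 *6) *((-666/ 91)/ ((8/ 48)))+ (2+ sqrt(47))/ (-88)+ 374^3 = 209467974185/ 4004 - sqrt(47)/ 88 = 52314678.79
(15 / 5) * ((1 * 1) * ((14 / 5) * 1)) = 42 / 5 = 8.40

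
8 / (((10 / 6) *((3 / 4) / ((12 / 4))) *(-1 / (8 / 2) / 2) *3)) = -256 / 5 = -51.20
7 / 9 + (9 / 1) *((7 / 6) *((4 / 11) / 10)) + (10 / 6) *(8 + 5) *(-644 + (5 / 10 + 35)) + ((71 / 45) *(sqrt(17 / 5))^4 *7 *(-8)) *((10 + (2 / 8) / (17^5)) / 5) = -9257031412033 / 607983750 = -15225.79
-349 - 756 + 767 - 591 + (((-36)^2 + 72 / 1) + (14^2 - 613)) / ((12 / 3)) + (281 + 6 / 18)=-4919 / 12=-409.92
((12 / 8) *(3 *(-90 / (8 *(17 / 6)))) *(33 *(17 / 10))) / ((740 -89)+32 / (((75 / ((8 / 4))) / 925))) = -24057 / 34568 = -0.70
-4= -4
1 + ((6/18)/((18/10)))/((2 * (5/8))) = 31/27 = 1.15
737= 737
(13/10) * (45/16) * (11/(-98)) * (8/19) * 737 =-948519/7448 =-127.35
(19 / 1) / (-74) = -19 / 74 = -0.26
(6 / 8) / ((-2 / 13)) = -39 / 8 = -4.88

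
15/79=0.19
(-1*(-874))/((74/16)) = 6992/37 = 188.97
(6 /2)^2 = 9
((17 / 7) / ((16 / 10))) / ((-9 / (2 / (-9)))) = 85 / 2268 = 0.04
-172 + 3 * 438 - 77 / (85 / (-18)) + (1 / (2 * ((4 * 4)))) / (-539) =1158.31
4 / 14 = 2 / 7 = 0.29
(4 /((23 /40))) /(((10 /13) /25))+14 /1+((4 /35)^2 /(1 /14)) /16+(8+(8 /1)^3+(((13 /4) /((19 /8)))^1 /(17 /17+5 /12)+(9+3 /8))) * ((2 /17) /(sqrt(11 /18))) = 4111203 * sqrt(22) /241604+966396 /4025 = 319.91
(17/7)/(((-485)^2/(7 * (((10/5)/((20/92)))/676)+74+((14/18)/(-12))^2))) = 12415614709/16228774926000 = 0.00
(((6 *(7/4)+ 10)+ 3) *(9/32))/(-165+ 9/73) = -10293/256768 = -0.04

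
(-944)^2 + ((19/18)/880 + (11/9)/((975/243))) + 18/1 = 891154.31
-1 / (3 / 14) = -14 / 3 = -4.67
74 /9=8.22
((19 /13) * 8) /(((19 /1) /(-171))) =-1368 /13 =-105.23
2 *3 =6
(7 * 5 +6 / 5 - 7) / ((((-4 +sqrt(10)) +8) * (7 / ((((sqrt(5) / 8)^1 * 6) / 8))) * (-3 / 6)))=-73 * sqrt(5) / 140 +73 * sqrt(2) / 112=-0.24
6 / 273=2 / 91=0.02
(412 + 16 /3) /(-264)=-313 /198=-1.58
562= 562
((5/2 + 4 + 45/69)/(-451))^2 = 108241/430396516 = 0.00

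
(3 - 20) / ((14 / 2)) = -17 / 7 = -2.43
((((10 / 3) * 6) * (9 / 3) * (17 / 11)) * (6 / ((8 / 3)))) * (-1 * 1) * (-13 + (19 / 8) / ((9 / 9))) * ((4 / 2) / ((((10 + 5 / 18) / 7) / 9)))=22121505 / 814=27176.30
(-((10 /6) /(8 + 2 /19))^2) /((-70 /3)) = 1805 /996072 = 0.00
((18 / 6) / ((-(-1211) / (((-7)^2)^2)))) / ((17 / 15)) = 15435 / 2941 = 5.25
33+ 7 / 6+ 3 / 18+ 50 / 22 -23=449 / 33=13.61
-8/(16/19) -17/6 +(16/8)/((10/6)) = -167/15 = -11.13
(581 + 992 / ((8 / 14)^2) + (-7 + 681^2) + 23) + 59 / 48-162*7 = 466263.23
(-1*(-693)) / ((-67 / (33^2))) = -754677 / 67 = -11263.84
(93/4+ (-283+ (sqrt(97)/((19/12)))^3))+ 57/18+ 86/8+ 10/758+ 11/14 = -1950229/7959+ 167616*sqrt(97)/6859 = -4.35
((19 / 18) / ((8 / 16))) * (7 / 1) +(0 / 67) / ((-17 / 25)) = 133 / 9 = 14.78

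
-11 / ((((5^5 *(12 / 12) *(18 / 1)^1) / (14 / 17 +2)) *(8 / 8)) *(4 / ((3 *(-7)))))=154 / 53125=0.00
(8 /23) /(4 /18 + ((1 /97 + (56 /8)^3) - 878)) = -1746 /2684399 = -0.00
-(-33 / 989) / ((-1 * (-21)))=11 / 6923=0.00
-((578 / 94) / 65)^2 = -83521 / 9333025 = -0.01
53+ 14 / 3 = 173 / 3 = 57.67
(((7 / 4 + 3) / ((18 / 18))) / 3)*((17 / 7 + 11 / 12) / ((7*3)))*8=5339 / 2646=2.02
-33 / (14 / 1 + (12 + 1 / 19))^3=-6859 / 3675375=-0.00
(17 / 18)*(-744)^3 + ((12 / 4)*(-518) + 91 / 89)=-34616803559 / 89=-388952848.98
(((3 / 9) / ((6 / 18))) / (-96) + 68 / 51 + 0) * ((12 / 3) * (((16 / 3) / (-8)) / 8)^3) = -127 / 41472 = -0.00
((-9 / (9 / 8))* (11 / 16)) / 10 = -0.55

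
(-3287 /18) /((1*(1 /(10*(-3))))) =16435 /3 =5478.33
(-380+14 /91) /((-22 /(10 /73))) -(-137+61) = 818054 /10439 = 78.37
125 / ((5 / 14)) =350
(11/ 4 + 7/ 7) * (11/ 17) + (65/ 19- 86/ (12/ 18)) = -159113/ 1292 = -123.15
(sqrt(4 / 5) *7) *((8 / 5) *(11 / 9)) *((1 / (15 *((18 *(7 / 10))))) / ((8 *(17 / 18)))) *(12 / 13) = 0.01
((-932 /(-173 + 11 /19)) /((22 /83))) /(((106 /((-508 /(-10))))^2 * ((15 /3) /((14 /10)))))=5926455889 /4518978750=1.31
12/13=0.92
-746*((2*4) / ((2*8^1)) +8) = -6341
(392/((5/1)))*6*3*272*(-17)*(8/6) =-43502592/5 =-8700518.40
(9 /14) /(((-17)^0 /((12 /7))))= 54 /49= 1.10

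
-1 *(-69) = 69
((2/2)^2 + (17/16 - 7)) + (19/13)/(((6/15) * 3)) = -2321/624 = -3.72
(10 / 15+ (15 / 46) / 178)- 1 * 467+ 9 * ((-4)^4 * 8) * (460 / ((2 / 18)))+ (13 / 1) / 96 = 14995440408635 / 196512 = 76308013.80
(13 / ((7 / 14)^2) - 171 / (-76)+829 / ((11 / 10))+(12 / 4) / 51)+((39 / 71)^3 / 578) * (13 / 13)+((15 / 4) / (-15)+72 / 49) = 90225368574191 / 111504308762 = 809.16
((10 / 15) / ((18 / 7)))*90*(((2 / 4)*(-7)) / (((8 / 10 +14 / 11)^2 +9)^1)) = -741125 / 120663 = -6.14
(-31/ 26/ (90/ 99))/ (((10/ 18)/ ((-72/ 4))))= 27621/ 650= 42.49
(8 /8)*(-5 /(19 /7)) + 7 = 98 /19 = 5.16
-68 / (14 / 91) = -442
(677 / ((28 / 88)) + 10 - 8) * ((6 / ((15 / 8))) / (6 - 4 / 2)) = 1703.77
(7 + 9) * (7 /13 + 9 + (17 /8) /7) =14330 /91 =157.47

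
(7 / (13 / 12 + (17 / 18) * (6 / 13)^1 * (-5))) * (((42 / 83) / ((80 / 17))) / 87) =-10829 / 1371990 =-0.01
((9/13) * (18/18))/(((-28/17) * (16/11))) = -1683/5824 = -0.29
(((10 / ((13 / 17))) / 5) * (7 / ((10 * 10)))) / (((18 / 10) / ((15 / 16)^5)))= 2008125 / 27262976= 0.07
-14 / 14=-1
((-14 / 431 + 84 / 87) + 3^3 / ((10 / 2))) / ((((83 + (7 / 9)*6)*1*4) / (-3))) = -3562047 / 65744740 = -0.05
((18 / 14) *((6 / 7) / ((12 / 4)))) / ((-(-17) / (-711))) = -12798 / 833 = -15.36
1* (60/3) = 20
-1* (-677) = 677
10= 10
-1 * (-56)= 56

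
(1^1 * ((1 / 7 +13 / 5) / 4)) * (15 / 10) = 36 / 35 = 1.03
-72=-72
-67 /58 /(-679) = 67 /39382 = 0.00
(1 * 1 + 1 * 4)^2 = 25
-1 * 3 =-3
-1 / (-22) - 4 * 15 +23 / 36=-23489 / 396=-59.32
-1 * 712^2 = -506944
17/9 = 1.89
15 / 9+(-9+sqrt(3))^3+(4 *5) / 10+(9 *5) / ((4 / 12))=-2014 / 3+246 *sqrt(3)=-245.25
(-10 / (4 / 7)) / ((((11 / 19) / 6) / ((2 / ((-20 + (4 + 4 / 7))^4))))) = -1596665 / 249422976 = -0.01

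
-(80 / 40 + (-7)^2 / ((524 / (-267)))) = 12035 / 524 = 22.97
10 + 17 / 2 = 37 / 2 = 18.50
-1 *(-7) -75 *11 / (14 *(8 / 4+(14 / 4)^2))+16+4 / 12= 7660 / 399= 19.20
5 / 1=5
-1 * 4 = -4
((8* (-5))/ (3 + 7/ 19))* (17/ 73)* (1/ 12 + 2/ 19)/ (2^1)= -3655/ 14016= -0.26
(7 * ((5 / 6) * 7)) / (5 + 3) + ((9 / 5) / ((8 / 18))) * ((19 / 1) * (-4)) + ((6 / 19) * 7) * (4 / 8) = -1375253 / 4560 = -301.59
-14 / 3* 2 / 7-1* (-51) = 149 / 3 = 49.67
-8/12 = -2/3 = -0.67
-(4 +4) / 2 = -4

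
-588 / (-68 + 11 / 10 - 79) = 5880 / 1459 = 4.03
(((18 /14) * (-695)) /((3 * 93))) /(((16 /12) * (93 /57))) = -39615 /26908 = -1.47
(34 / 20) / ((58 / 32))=136 / 145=0.94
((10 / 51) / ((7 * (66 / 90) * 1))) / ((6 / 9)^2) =225 / 2618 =0.09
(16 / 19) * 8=6.74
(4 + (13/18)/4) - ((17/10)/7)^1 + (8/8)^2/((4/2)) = 11183/2520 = 4.44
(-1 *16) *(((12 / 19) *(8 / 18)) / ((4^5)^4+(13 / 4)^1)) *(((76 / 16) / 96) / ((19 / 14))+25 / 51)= -3056 / 1420569023090791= -0.00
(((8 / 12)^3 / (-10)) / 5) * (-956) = 3824 / 675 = 5.67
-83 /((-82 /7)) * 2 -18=-157 /41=-3.83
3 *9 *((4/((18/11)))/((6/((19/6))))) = 209/6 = 34.83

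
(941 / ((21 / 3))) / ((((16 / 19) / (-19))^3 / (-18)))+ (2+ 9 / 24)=398431600237 / 14336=27792382.83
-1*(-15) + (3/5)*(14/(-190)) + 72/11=112344/5225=21.50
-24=-24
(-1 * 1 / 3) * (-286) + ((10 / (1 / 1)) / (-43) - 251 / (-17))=240935 / 2193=109.87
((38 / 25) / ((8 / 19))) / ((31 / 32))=3.73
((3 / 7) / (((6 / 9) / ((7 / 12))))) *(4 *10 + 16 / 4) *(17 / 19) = 561 / 38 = 14.76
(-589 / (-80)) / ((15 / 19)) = 11191 / 1200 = 9.33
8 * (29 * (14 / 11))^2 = 1318688 / 121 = 10898.25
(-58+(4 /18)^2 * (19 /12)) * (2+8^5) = -461237750 /243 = -1898097.74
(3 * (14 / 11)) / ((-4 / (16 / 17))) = -168 / 187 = -0.90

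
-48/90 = -8/15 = -0.53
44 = 44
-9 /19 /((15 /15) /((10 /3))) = -30 /19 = -1.58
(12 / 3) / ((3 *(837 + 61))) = 2 / 1347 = 0.00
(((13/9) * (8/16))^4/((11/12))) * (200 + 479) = 19392919/96228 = 201.53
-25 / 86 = -0.29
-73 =-73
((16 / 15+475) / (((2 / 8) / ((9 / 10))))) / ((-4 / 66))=-706959 / 25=-28278.36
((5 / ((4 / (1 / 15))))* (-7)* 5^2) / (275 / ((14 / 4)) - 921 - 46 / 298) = 182525 / 10545768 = 0.02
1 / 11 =0.09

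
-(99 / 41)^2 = -9801 / 1681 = -5.83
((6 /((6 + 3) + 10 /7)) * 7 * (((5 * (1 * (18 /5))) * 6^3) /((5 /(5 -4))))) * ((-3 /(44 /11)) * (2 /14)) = -122472 /365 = -335.54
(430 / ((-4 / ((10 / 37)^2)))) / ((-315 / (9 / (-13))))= -0.02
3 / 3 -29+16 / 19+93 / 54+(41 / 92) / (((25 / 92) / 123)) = 1507231 / 8550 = 176.28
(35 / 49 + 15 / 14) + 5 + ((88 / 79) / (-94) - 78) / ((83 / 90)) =-335692075 / 4314506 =-77.81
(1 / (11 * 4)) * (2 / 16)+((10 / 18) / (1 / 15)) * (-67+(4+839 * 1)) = 6828803 / 1056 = 6466.67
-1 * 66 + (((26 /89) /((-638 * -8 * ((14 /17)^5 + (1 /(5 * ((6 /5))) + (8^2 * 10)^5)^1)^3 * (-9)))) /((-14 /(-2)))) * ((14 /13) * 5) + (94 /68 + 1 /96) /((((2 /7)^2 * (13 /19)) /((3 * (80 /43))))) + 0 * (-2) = 120891276861146880668533595887005460239857175604343908428777184796745068761 /1652032502711433419885781858368581694571895705597185809535639225736390984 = 73.18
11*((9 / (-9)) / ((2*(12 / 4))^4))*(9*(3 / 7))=-11 / 336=-0.03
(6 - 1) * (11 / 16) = 55 / 16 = 3.44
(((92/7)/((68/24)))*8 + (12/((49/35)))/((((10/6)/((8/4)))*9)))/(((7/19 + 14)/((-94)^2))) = 764207968/32487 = 23523.50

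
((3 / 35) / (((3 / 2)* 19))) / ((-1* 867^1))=-0.00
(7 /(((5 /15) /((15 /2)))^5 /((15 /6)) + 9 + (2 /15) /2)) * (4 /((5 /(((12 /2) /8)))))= 3875090625 /8365275064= 0.46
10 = 10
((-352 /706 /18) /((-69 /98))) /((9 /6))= 17248 /657639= 0.03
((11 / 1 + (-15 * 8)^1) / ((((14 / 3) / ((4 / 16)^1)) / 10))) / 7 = -1635 / 196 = -8.34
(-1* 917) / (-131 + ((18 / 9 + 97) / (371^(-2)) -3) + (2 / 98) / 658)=-29565914 / 439339970651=-0.00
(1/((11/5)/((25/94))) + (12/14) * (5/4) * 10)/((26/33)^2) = 7764075/444808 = 17.45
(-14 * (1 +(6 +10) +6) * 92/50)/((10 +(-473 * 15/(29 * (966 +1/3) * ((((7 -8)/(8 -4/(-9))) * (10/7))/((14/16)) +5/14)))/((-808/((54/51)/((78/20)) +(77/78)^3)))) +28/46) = -632687381397818807424/11331151730685267625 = -55.84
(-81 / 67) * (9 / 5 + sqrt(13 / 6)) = -3.96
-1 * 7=-7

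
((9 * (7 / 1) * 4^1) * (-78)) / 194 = -9828 / 97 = -101.32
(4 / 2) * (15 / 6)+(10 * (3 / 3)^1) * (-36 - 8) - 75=-510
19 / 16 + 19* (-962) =-292429 / 16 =-18276.81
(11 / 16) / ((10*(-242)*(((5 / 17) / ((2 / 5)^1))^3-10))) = 4913 / 166062600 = 0.00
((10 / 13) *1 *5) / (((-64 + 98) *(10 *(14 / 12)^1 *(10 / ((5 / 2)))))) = 15 / 6188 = 0.00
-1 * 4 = -4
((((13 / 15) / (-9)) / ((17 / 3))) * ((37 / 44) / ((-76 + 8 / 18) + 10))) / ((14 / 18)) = 4329 / 15446200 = 0.00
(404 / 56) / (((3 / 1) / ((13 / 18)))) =1313 / 756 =1.74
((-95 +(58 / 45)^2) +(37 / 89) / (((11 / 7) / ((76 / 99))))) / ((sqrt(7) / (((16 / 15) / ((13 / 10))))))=-64992977888 * sqrt(7) / 5953372425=-28.88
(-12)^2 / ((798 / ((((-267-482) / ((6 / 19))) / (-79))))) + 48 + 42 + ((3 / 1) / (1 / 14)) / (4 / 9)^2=194683 / 632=308.04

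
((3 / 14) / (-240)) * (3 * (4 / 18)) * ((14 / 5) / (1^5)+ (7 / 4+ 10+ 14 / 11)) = -3481 / 369600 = -0.01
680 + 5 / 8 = 5445 / 8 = 680.62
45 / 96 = 15 / 32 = 0.47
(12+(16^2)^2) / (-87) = -65548 / 87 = -753.43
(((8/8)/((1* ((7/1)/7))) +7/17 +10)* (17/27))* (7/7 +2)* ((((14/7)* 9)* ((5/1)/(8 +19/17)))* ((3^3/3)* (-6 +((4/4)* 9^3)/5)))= 41495436/155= 267712.49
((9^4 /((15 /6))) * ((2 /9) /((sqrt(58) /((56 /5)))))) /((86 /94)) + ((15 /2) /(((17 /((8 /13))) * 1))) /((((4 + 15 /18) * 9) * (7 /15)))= 600 /44863 + 3837456 * sqrt(58) /31175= 937.47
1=1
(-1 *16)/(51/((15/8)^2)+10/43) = -25800/23767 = -1.09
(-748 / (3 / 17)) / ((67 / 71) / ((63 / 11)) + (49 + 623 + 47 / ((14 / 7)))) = -37919112 / 6223417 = -6.09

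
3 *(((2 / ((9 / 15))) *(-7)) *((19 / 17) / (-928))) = 665 / 7888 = 0.08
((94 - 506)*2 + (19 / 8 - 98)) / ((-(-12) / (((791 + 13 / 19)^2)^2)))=-7846606180971202239 / 260642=-30104918551005.60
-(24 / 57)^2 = -64 / 361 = -0.18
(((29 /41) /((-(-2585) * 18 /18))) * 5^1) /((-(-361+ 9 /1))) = 29 /7461344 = 0.00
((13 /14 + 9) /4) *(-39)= -5421 /56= -96.80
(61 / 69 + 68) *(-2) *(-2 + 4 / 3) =19012 / 207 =91.85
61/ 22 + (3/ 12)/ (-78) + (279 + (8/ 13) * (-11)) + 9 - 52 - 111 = 415273/ 3432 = 121.00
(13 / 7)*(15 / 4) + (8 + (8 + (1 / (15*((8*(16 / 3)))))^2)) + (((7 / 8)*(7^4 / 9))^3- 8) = 26586375733868303 / 2090188800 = 12719604.92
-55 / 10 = -11 / 2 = -5.50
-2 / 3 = -0.67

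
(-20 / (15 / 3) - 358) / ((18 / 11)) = -1991 / 9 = -221.22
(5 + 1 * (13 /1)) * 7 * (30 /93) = 1260 /31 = 40.65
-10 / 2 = -5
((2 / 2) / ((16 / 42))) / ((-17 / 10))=-105 / 68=-1.54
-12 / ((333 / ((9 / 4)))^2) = -3 / 5476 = -0.00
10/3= 3.33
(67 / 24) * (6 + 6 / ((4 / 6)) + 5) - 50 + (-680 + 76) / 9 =-1103 / 18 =-61.28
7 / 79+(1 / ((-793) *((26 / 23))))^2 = 2975755259 / 33583051996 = 0.09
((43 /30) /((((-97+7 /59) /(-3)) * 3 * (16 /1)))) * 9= 7611 /914560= 0.01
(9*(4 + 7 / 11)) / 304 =459 / 3344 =0.14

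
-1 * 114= -114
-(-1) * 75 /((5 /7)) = 105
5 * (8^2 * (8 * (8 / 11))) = 20480 / 11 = 1861.82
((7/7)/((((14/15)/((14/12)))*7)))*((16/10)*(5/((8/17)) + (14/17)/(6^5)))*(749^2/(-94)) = -56282585611/3106512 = -18117.61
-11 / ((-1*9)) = 11 / 9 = 1.22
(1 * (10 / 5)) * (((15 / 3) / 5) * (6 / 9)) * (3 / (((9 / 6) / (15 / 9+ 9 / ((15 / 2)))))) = 344 / 45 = 7.64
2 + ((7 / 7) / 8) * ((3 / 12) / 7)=449 / 224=2.00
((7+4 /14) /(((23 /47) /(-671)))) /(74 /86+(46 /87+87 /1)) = -6016975767 /53236904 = -113.02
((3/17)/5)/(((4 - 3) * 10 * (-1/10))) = -0.04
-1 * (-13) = 13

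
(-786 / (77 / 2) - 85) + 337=17832 / 77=231.58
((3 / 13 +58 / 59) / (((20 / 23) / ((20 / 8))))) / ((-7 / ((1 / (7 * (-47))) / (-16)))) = -437 / 4614272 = -0.00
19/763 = 0.02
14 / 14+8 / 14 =11 / 7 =1.57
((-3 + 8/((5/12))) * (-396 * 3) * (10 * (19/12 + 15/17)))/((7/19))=-153275166/119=-1288026.61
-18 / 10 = -9 / 5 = -1.80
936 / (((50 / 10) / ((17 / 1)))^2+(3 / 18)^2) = 9738144 / 1189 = 8190.20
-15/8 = -1.88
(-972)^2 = 944784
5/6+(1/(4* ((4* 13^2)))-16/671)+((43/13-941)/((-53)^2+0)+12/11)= 452044825/288487056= 1.57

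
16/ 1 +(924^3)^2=622345892187672592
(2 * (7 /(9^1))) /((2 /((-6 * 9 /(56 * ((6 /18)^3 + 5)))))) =-81 /544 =-0.15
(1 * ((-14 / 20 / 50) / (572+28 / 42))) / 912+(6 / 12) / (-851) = -130573957 / 222226736000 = -0.00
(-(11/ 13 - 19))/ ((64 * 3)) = 59/ 624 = 0.09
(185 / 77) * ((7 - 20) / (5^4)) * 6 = -2886 / 9625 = -0.30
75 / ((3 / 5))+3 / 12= 501 / 4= 125.25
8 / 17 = 0.47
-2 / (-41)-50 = -2048 / 41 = -49.95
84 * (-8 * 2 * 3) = -4032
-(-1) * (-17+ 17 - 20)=-20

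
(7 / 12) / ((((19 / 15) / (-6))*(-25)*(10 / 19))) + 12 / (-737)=14277 / 73700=0.19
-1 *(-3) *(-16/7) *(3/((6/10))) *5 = -1200/7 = -171.43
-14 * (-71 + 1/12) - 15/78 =38713/39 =992.64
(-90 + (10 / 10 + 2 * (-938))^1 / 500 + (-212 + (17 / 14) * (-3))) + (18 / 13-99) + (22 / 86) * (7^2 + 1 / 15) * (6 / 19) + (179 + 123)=-150247067 / 1486940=-101.04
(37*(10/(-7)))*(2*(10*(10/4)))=-18500/7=-2642.86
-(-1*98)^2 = -9604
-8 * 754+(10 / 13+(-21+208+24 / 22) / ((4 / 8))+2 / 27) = -21833858 / 3861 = -5654.97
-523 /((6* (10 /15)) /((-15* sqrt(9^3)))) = 52953.75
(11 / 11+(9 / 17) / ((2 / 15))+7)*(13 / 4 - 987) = -1601545 / 136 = -11776.07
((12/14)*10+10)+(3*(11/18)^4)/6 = 18.64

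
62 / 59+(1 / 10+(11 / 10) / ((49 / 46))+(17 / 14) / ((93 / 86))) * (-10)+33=11.50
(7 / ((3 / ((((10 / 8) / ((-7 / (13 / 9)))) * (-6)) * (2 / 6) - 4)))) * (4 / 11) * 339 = -99214 / 99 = -1002.16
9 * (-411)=-3699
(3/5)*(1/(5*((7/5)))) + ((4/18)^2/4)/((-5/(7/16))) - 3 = -132241/45360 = -2.92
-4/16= -1/4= -0.25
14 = 14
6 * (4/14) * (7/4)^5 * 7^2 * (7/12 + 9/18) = 1529437/1024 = 1493.59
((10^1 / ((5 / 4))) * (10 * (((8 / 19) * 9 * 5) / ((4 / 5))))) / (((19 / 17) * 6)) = 102000 / 361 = 282.55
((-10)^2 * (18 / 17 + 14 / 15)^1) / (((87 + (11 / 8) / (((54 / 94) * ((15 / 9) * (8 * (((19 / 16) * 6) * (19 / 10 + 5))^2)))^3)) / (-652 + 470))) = -237583900474282704827824578720 / 570087266594052839829142897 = -416.75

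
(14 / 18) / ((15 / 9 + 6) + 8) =7 / 141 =0.05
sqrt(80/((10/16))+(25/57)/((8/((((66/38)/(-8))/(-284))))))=sqrt(59631258693)/21584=11.31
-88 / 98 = -44 / 49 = -0.90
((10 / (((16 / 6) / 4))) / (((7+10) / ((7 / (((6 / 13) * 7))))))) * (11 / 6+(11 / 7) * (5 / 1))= 26455 / 1428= 18.53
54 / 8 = 27 / 4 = 6.75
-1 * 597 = -597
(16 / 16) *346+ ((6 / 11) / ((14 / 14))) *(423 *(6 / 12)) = 5075 / 11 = 461.36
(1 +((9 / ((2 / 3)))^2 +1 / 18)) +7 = 6851 / 36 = 190.31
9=9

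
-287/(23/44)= -12628/23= -549.04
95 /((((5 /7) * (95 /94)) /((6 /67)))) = 3948 /335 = 11.79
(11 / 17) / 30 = 11 / 510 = 0.02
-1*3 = -3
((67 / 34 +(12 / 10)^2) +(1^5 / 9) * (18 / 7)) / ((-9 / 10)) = -7331 / 1785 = -4.11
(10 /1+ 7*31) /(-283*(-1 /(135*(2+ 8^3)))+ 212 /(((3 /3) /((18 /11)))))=173266830 /264795353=0.65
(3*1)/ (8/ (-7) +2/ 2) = -21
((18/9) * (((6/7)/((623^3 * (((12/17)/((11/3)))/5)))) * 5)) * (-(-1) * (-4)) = -18700/5077891707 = -0.00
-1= -1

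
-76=-76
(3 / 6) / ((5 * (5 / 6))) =3 / 25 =0.12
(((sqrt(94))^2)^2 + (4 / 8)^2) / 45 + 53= 8977 / 36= 249.36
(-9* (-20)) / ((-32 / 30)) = -675 / 4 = -168.75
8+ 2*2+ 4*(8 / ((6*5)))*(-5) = 20 / 3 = 6.67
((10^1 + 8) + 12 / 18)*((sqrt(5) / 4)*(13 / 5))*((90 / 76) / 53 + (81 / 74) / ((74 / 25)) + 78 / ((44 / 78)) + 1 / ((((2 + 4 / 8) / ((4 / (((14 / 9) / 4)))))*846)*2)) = 179874211349599*sqrt(5) / 106909111650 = 3762.18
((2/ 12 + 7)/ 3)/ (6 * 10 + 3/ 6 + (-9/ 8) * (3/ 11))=1892/ 47673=0.04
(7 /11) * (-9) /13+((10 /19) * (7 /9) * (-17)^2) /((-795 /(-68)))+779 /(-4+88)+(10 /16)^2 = 33692278757 /1741836096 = 19.34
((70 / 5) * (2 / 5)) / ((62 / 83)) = 1162 / 155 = 7.50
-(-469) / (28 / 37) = 2479 / 4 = 619.75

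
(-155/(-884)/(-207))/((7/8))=-310/320229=-0.00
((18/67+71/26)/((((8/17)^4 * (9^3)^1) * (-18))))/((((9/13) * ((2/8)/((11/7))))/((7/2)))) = -4800369475/32409870336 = -0.15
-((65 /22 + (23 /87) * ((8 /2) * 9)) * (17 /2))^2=-18297702361 /1628176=-11238.16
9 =9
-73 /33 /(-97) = 73 /3201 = 0.02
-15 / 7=-2.14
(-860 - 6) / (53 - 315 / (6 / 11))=1732 / 1049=1.65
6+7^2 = 55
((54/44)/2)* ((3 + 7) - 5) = 135/44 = 3.07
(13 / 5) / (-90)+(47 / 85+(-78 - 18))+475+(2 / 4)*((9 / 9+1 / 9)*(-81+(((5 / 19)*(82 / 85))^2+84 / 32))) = 7011288373 / 20865800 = 336.02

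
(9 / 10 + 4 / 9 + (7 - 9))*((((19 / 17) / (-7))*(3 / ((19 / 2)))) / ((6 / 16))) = 472 / 5355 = 0.09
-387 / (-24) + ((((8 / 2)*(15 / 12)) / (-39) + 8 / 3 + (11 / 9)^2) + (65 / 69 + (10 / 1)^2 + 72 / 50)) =593555947 / 4843800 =122.54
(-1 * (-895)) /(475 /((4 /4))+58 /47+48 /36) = 126195 /67337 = 1.87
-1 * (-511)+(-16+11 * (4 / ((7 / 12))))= 3993 / 7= 570.43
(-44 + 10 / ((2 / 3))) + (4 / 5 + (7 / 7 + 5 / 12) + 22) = -287 / 60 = -4.78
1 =1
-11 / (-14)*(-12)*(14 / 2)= -66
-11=-11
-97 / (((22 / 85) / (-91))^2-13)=5803531825 / 777792441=7.46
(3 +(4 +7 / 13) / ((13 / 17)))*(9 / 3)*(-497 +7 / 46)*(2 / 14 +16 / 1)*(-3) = 2506981275 / 3887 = 644965.60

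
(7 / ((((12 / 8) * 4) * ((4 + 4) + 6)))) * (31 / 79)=31 / 948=0.03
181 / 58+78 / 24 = 739 / 116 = 6.37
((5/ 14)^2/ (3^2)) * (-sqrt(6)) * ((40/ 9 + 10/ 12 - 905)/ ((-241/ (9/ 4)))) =-404875 * sqrt(6)/ 3400992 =-0.29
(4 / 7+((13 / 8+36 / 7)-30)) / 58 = -1269 / 3248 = -0.39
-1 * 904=-904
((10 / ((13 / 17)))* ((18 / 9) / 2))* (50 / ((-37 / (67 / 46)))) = -284750 / 11063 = -25.74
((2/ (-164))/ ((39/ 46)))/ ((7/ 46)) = -1058/ 11193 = -0.09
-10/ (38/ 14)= -70/ 19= -3.68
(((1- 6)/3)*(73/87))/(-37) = 0.04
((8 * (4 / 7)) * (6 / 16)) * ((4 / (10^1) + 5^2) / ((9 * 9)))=508 / 945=0.54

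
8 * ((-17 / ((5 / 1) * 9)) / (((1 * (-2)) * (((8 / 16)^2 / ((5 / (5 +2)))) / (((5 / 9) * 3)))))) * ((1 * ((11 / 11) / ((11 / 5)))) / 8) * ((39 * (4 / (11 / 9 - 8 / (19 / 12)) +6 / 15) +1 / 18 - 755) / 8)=-781748315 / 19609128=-39.87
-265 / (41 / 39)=-10335 / 41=-252.07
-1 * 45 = -45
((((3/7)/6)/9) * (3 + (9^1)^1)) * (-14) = -4/3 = -1.33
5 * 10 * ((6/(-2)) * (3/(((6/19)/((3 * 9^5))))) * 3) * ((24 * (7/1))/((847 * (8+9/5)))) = -90876411000/5929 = -15327443.25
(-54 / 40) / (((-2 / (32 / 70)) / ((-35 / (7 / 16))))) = -24.69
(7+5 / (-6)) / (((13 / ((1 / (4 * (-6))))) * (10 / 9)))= -37 / 2080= -0.02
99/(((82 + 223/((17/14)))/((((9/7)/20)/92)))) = 15147/58166080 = 0.00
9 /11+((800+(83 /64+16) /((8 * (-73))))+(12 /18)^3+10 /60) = 8894430389 /11100672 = 801.25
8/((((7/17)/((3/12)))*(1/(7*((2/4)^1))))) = 17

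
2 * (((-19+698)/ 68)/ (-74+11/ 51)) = -2037/ 7526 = -0.27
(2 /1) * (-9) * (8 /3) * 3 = -144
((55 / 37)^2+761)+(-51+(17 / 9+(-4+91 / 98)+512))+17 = 213897235 / 172494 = 1240.03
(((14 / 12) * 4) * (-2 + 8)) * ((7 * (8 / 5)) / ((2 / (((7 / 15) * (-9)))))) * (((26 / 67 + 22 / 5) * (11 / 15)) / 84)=-3458224 / 125625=-27.53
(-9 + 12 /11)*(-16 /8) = 174 /11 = 15.82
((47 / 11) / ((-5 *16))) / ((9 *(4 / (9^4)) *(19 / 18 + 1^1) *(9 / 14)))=-239841 / 32560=-7.37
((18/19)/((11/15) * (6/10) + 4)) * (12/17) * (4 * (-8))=-57600/11951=-4.82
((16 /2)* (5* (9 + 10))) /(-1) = -760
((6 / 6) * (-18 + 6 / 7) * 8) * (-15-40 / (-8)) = 9600 / 7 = 1371.43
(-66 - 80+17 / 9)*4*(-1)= 5188 / 9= 576.44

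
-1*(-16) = 16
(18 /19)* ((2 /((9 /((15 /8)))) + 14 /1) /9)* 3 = 4.55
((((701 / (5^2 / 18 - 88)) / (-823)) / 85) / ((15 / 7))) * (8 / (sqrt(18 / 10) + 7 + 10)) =58884 / 2303087315 - 176652 * sqrt(5) / 195762421775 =0.00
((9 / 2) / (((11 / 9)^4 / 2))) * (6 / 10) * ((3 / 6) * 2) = 177147 / 73205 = 2.42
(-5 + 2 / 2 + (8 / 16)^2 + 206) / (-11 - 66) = -2.63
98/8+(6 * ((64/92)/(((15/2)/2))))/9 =51227/4140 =12.37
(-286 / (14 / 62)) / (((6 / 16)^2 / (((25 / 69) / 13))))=-1091200 / 4347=-251.02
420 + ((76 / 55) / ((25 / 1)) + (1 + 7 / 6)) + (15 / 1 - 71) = 3021331 / 8250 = 366.22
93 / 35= 2.66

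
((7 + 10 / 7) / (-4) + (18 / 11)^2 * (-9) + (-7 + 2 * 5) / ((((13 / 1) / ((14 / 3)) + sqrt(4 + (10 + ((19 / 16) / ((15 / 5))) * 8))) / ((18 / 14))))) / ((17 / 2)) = -512486281 / 159281738 + 756 * sqrt(618) / 94027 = -3.02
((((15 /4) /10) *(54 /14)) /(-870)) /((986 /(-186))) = 2511 /8006320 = 0.00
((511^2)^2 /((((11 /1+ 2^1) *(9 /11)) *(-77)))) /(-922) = 9740596663 /107874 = 90296.06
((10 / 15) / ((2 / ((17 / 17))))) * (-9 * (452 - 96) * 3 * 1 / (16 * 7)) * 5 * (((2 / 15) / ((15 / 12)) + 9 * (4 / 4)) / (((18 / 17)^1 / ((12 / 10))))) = -1033379 / 700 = -1476.26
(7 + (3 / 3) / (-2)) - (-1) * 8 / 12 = 43 / 6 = 7.17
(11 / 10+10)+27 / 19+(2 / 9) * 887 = 209.63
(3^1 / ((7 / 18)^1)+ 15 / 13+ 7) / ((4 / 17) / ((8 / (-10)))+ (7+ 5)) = 1.36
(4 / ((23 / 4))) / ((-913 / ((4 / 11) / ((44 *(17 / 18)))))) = -288 / 43194943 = -0.00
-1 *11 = -11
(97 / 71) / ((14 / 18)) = 873 / 497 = 1.76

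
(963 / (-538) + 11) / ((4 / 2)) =4.61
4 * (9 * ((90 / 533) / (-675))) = -0.01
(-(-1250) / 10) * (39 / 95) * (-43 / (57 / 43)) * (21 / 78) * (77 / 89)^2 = -1918476175 / 5718962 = -335.46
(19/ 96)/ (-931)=-1/ 4704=-0.00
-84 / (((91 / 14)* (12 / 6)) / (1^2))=-84 / 13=-6.46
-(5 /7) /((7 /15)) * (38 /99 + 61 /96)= -80725 /51744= -1.56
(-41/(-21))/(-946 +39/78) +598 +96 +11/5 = 138233581/198555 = 696.20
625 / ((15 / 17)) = 2125 / 3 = 708.33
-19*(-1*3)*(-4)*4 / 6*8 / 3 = -1216 / 3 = -405.33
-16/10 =-8/5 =-1.60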